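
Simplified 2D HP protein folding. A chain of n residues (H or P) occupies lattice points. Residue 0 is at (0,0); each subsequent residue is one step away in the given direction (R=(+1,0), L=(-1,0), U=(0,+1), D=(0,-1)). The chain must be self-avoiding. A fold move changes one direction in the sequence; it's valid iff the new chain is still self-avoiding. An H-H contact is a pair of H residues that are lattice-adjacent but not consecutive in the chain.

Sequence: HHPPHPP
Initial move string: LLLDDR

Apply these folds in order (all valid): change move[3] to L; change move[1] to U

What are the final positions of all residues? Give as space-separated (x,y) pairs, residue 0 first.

Initial moves: LLLDDR
Fold: move[3]->L => LLLLDR (positions: [(0, 0), (-1, 0), (-2, 0), (-3, 0), (-4, 0), (-4, -1), (-3, -1)])
Fold: move[1]->U => LULLDR (positions: [(0, 0), (-1, 0), (-1, 1), (-2, 1), (-3, 1), (-3, 0), (-2, 0)])

Answer: (0,0) (-1,0) (-1,1) (-2,1) (-3,1) (-3,0) (-2,0)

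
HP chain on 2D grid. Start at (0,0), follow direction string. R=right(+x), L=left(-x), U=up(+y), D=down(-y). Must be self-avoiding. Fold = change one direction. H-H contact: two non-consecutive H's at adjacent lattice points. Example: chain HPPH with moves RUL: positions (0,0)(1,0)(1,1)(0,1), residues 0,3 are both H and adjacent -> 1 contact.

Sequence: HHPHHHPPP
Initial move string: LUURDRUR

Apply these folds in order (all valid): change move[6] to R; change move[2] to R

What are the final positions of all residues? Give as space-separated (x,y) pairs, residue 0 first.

Initial moves: LUURDRUR
Fold: move[6]->R => LUURDRRR (positions: [(0, 0), (-1, 0), (-1, 1), (-1, 2), (0, 2), (0, 1), (1, 1), (2, 1), (3, 1)])
Fold: move[2]->R => LURRDRRR (positions: [(0, 0), (-1, 0), (-1, 1), (0, 1), (1, 1), (1, 0), (2, 0), (3, 0), (4, 0)])

Answer: (0,0) (-1,0) (-1,1) (0,1) (1,1) (1,0) (2,0) (3,0) (4,0)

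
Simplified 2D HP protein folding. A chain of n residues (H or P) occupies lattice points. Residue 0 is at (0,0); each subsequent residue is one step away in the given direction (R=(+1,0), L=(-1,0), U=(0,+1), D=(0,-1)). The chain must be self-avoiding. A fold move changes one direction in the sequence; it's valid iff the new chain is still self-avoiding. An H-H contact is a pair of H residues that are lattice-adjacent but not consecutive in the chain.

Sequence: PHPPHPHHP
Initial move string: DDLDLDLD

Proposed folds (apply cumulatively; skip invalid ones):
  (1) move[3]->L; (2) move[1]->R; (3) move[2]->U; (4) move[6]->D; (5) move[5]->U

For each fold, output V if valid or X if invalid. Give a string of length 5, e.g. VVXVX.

Initial: DDLDLDLD -> [(0, 0), (0, -1), (0, -2), (-1, -2), (-1, -3), (-2, -3), (-2, -4), (-3, -4), (-3, -5)]
Fold 1: move[3]->L => DDLLLDLD VALID
Fold 2: move[1]->R => DRLLLDLD INVALID (collision), skipped
Fold 3: move[2]->U => DDULLDLD INVALID (collision), skipped
Fold 4: move[6]->D => DDLLLDDD VALID
Fold 5: move[5]->U => DDLLLUDD INVALID (collision), skipped

Answer: VXXVX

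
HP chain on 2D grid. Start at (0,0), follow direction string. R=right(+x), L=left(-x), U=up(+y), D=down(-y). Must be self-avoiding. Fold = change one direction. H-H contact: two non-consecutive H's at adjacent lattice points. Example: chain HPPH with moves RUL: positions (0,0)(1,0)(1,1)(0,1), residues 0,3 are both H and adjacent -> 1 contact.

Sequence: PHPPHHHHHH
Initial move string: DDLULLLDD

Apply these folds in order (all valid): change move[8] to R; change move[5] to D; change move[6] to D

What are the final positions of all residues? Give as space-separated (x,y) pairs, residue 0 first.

Initial moves: DDLULLLDD
Fold: move[8]->R => DDLULLLDR (positions: [(0, 0), (0, -1), (0, -2), (-1, -2), (-1, -1), (-2, -1), (-3, -1), (-4, -1), (-4, -2), (-3, -2)])
Fold: move[5]->D => DDLULDLDR (positions: [(0, 0), (0, -1), (0, -2), (-1, -2), (-1, -1), (-2, -1), (-2, -2), (-3, -2), (-3, -3), (-2, -3)])
Fold: move[6]->D => DDLULDDDR (positions: [(0, 0), (0, -1), (0, -2), (-1, -2), (-1, -1), (-2, -1), (-2, -2), (-2, -3), (-2, -4), (-1, -4)])

Answer: (0,0) (0,-1) (0,-2) (-1,-2) (-1,-1) (-2,-1) (-2,-2) (-2,-3) (-2,-4) (-1,-4)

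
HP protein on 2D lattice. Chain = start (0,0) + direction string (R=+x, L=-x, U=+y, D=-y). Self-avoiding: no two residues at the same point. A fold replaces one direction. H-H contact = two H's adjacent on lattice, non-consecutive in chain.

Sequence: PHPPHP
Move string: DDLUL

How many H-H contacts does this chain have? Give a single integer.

Positions: [(0, 0), (0, -1), (0, -2), (-1, -2), (-1, -1), (-2, -1)]
H-H contact: residue 1 @(0,-1) - residue 4 @(-1, -1)

Answer: 1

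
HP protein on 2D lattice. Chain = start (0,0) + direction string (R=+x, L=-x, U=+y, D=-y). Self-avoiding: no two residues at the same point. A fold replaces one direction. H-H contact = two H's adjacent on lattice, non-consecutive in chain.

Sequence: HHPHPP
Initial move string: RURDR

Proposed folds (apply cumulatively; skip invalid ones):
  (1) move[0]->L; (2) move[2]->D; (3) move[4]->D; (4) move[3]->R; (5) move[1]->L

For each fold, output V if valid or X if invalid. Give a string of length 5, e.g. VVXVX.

Answer: XXVVX

Derivation:
Initial: RURDR -> [(0, 0), (1, 0), (1, 1), (2, 1), (2, 0), (3, 0)]
Fold 1: move[0]->L => LURDR INVALID (collision), skipped
Fold 2: move[2]->D => RUDDR INVALID (collision), skipped
Fold 3: move[4]->D => RURDD VALID
Fold 4: move[3]->R => RURRD VALID
Fold 5: move[1]->L => RLRRD INVALID (collision), skipped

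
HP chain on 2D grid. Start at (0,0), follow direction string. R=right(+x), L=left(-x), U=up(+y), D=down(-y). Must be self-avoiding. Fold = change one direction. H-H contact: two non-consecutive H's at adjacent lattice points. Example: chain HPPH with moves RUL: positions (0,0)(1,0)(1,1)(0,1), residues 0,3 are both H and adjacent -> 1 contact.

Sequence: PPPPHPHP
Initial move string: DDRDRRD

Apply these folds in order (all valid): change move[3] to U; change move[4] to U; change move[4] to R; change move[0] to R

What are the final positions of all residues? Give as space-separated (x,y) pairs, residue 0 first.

Initial moves: DDRDRRD
Fold: move[3]->U => DDRURRD (positions: [(0, 0), (0, -1), (0, -2), (1, -2), (1, -1), (2, -1), (3, -1), (3, -2)])
Fold: move[4]->U => DDRUURD (positions: [(0, 0), (0, -1), (0, -2), (1, -2), (1, -1), (1, 0), (2, 0), (2, -1)])
Fold: move[4]->R => DDRURRD (positions: [(0, 0), (0, -1), (0, -2), (1, -2), (1, -1), (2, -1), (3, -1), (3, -2)])
Fold: move[0]->R => RDRURRD (positions: [(0, 0), (1, 0), (1, -1), (2, -1), (2, 0), (3, 0), (4, 0), (4, -1)])

Answer: (0,0) (1,0) (1,-1) (2,-1) (2,0) (3,0) (4,0) (4,-1)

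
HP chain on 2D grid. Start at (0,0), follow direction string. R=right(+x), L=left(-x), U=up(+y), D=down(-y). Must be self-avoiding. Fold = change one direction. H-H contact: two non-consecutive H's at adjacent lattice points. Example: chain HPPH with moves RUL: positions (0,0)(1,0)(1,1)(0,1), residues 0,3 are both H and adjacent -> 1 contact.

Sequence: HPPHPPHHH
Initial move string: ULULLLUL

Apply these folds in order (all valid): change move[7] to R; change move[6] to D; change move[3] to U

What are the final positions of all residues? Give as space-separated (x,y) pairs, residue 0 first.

Initial moves: ULULLLUL
Fold: move[7]->R => ULULLLUR (positions: [(0, 0), (0, 1), (-1, 1), (-1, 2), (-2, 2), (-3, 2), (-4, 2), (-4, 3), (-3, 3)])
Fold: move[6]->D => ULULLLDR (positions: [(0, 0), (0, 1), (-1, 1), (-1, 2), (-2, 2), (-3, 2), (-4, 2), (-4, 1), (-3, 1)])
Fold: move[3]->U => ULUULLDR (positions: [(0, 0), (0, 1), (-1, 1), (-1, 2), (-1, 3), (-2, 3), (-3, 3), (-3, 2), (-2, 2)])

Answer: (0,0) (0,1) (-1,1) (-1,2) (-1,3) (-2,3) (-3,3) (-3,2) (-2,2)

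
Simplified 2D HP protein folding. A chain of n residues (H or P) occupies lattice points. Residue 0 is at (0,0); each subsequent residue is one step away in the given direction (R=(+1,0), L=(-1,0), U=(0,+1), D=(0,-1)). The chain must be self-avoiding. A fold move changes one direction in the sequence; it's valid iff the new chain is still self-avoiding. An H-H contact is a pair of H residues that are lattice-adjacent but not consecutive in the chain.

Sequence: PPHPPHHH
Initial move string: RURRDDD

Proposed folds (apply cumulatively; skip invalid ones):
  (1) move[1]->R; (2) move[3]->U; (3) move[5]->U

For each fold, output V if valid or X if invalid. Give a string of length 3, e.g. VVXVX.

Answer: VXX

Derivation:
Initial: RURRDDD -> [(0, 0), (1, 0), (1, 1), (2, 1), (3, 1), (3, 0), (3, -1), (3, -2)]
Fold 1: move[1]->R => RRRRDDD VALID
Fold 2: move[3]->U => RRRUDDD INVALID (collision), skipped
Fold 3: move[5]->U => RRRRDUD INVALID (collision), skipped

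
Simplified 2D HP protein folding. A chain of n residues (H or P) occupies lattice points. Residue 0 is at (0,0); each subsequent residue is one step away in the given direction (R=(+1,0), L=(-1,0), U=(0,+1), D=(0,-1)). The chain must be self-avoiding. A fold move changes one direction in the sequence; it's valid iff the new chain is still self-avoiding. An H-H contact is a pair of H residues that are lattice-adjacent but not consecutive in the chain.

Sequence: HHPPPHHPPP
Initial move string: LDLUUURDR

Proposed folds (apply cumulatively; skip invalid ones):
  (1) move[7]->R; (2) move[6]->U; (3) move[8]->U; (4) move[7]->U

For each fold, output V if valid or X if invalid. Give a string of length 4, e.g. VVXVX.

Initial: LDLUUURDR -> [(0, 0), (-1, 0), (-1, -1), (-2, -1), (-2, 0), (-2, 1), (-2, 2), (-1, 2), (-1, 1), (0, 1)]
Fold 1: move[7]->R => LDLUUURRR VALID
Fold 2: move[6]->U => LDLUUUURR VALID
Fold 3: move[8]->U => LDLUUUURU VALID
Fold 4: move[7]->U => LDLUUUUUU VALID

Answer: VVVV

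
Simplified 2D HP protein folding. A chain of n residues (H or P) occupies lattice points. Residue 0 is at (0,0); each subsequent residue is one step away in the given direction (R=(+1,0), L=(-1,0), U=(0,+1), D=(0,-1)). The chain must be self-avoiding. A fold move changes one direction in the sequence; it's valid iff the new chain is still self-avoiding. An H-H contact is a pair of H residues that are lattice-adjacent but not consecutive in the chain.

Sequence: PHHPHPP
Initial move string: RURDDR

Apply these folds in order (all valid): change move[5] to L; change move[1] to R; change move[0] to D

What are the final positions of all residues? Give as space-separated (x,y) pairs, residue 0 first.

Answer: (0,0) (0,-1) (1,-1) (2,-1) (2,-2) (2,-3) (1,-3)

Derivation:
Initial moves: RURDDR
Fold: move[5]->L => RURDDL (positions: [(0, 0), (1, 0), (1, 1), (2, 1), (2, 0), (2, -1), (1, -1)])
Fold: move[1]->R => RRRDDL (positions: [(0, 0), (1, 0), (2, 0), (3, 0), (3, -1), (3, -2), (2, -2)])
Fold: move[0]->D => DRRDDL (positions: [(0, 0), (0, -1), (1, -1), (2, -1), (2, -2), (2, -3), (1, -3)])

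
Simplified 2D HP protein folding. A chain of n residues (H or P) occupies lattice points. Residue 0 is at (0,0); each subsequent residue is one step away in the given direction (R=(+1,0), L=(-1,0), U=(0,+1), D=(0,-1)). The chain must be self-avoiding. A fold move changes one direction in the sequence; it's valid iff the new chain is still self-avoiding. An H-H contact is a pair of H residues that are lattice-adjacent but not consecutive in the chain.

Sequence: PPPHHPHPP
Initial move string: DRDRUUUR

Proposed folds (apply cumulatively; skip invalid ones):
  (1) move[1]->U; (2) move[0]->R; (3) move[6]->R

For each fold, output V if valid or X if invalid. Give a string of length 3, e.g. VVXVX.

Answer: XVV

Derivation:
Initial: DRDRUUUR -> [(0, 0), (0, -1), (1, -1), (1, -2), (2, -2), (2, -1), (2, 0), (2, 1), (3, 1)]
Fold 1: move[1]->U => DUDRUUUR INVALID (collision), skipped
Fold 2: move[0]->R => RRDRUUUR VALID
Fold 3: move[6]->R => RRDRUURR VALID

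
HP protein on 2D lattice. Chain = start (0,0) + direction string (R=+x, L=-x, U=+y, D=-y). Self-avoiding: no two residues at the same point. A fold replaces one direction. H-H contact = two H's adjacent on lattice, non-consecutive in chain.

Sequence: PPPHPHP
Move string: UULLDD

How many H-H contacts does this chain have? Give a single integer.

Answer: 0

Derivation:
Positions: [(0, 0), (0, 1), (0, 2), (-1, 2), (-2, 2), (-2, 1), (-2, 0)]
No H-H contacts found.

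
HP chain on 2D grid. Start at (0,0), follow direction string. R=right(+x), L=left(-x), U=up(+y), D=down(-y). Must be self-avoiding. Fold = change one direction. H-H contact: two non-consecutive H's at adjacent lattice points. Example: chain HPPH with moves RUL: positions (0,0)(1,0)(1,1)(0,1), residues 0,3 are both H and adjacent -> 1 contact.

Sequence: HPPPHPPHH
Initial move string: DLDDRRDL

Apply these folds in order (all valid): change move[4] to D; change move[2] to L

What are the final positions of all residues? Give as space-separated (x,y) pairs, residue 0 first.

Initial moves: DLDDRRDL
Fold: move[4]->D => DLDDDRDL (positions: [(0, 0), (0, -1), (-1, -1), (-1, -2), (-1, -3), (-1, -4), (0, -4), (0, -5), (-1, -5)])
Fold: move[2]->L => DLLDDRDL (positions: [(0, 0), (0, -1), (-1, -1), (-2, -1), (-2, -2), (-2, -3), (-1, -3), (-1, -4), (-2, -4)])

Answer: (0,0) (0,-1) (-1,-1) (-2,-1) (-2,-2) (-2,-3) (-1,-3) (-1,-4) (-2,-4)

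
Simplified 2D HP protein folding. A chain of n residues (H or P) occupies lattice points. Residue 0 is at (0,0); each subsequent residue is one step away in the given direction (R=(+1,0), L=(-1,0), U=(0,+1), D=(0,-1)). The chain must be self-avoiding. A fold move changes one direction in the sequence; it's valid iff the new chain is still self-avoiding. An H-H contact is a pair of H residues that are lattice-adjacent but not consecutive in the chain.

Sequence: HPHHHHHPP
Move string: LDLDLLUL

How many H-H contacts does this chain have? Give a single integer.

Positions: [(0, 0), (-1, 0), (-1, -1), (-2, -1), (-2, -2), (-3, -2), (-4, -2), (-4, -1), (-5, -1)]
No H-H contacts found.

Answer: 0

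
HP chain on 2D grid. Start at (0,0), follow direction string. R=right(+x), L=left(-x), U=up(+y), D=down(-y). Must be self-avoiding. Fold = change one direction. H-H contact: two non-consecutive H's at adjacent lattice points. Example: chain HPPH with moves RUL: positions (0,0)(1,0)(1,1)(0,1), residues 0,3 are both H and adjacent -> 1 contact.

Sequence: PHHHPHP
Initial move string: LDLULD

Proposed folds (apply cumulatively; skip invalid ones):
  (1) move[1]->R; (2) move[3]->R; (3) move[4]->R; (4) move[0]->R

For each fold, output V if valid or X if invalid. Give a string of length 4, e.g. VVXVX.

Answer: XXXX

Derivation:
Initial: LDLULD -> [(0, 0), (-1, 0), (-1, -1), (-2, -1), (-2, 0), (-3, 0), (-3, -1)]
Fold 1: move[1]->R => LRLULD INVALID (collision), skipped
Fold 2: move[3]->R => LDLRLD INVALID (collision), skipped
Fold 3: move[4]->R => LDLURD INVALID (collision), skipped
Fold 4: move[0]->R => RDLULD INVALID (collision), skipped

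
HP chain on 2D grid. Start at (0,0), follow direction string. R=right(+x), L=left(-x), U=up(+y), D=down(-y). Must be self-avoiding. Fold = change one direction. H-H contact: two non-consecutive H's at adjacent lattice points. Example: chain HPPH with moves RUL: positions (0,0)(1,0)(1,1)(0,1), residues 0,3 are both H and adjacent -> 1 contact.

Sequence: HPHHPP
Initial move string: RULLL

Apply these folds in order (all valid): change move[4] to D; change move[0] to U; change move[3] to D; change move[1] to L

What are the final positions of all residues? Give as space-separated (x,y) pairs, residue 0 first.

Initial moves: RULLL
Fold: move[4]->D => RULLD (positions: [(0, 0), (1, 0), (1, 1), (0, 1), (-1, 1), (-1, 0)])
Fold: move[0]->U => UULLD (positions: [(0, 0), (0, 1), (0, 2), (-1, 2), (-2, 2), (-2, 1)])
Fold: move[3]->D => UULDD (positions: [(0, 0), (0, 1), (0, 2), (-1, 2), (-1, 1), (-1, 0)])
Fold: move[1]->L => ULLDD (positions: [(0, 0), (0, 1), (-1, 1), (-2, 1), (-2, 0), (-2, -1)])

Answer: (0,0) (0,1) (-1,1) (-2,1) (-2,0) (-2,-1)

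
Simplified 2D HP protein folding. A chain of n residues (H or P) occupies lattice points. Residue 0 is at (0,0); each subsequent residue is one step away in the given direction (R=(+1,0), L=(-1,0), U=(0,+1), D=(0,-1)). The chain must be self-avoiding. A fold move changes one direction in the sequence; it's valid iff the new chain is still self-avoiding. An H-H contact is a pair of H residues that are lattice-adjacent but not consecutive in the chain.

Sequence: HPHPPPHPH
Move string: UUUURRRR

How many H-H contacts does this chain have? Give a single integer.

Answer: 0

Derivation:
Positions: [(0, 0), (0, 1), (0, 2), (0, 3), (0, 4), (1, 4), (2, 4), (3, 4), (4, 4)]
No H-H contacts found.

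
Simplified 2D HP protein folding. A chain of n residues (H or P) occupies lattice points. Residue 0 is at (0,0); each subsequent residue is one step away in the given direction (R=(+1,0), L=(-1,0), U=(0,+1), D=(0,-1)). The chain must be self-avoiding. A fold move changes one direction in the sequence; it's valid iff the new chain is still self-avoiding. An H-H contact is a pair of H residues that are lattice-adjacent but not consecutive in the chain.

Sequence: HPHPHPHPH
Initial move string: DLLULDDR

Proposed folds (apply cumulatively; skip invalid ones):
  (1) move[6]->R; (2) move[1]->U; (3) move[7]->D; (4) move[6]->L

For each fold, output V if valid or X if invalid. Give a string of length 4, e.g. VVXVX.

Initial: DLLULDDR -> [(0, 0), (0, -1), (-1, -1), (-2, -1), (-2, 0), (-3, 0), (-3, -1), (-3, -2), (-2, -2)]
Fold 1: move[6]->R => DLLULDRR INVALID (collision), skipped
Fold 2: move[1]->U => DULULDDR INVALID (collision), skipped
Fold 3: move[7]->D => DLLULDDD VALID
Fold 4: move[6]->L => DLLULDLD VALID

Answer: XXVV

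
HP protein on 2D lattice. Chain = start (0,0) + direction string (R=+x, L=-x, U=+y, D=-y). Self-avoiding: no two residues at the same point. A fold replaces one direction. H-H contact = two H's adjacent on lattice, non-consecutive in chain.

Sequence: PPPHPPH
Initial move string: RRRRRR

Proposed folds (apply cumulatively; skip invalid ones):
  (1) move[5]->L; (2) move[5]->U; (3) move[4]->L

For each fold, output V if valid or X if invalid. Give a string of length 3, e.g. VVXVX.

Initial: RRRRRR -> [(0, 0), (1, 0), (2, 0), (3, 0), (4, 0), (5, 0), (6, 0)]
Fold 1: move[5]->L => RRRRRL INVALID (collision), skipped
Fold 2: move[5]->U => RRRRRU VALID
Fold 3: move[4]->L => RRRRLU INVALID (collision), skipped

Answer: XVX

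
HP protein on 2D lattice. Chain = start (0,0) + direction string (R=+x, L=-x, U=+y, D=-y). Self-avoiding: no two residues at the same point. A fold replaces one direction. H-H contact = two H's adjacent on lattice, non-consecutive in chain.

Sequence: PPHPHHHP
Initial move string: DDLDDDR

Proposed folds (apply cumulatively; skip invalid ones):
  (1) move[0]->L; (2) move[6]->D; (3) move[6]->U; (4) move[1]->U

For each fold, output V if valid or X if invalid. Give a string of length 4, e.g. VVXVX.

Initial: DDLDDDR -> [(0, 0), (0, -1), (0, -2), (-1, -2), (-1, -3), (-1, -4), (-1, -5), (0, -5)]
Fold 1: move[0]->L => LDLDDDR VALID
Fold 2: move[6]->D => LDLDDDD VALID
Fold 3: move[6]->U => LDLDDDU INVALID (collision), skipped
Fold 4: move[1]->U => LULDDDD VALID

Answer: VVXV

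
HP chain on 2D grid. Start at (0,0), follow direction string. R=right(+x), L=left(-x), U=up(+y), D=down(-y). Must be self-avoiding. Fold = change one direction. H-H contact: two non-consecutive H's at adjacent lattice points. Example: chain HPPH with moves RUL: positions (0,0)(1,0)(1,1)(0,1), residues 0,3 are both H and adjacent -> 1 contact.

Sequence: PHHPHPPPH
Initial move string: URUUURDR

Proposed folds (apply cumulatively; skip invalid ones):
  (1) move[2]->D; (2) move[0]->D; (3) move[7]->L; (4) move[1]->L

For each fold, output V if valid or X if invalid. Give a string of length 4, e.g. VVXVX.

Answer: XVXV

Derivation:
Initial: URUUURDR -> [(0, 0), (0, 1), (1, 1), (1, 2), (1, 3), (1, 4), (2, 4), (2, 3), (3, 3)]
Fold 1: move[2]->D => URDUURDR INVALID (collision), skipped
Fold 2: move[0]->D => DRUUURDR VALID
Fold 3: move[7]->L => DRUUURDL INVALID (collision), skipped
Fold 4: move[1]->L => DLUUURDR VALID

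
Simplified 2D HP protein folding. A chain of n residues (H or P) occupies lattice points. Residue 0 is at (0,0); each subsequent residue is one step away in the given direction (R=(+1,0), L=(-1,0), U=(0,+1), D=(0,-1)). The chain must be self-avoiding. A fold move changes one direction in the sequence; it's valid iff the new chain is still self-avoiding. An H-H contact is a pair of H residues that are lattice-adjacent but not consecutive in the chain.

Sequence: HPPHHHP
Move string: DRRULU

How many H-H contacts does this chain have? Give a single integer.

Positions: [(0, 0), (0, -1), (1, -1), (2, -1), (2, 0), (1, 0), (1, 1)]
H-H contact: residue 0 @(0,0) - residue 5 @(1, 0)

Answer: 1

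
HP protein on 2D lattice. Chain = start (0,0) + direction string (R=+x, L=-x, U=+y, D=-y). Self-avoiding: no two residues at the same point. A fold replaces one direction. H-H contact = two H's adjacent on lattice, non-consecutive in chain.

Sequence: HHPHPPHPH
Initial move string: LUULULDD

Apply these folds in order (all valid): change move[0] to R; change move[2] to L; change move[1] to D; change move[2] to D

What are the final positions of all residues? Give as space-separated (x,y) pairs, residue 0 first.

Initial moves: LUULULDD
Fold: move[0]->R => RUULULDD (positions: [(0, 0), (1, 0), (1, 1), (1, 2), (0, 2), (0, 3), (-1, 3), (-1, 2), (-1, 1)])
Fold: move[2]->L => RULLULDD (positions: [(0, 0), (1, 0), (1, 1), (0, 1), (-1, 1), (-1, 2), (-2, 2), (-2, 1), (-2, 0)])
Fold: move[1]->D => RDLLULDD (positions: [(0, 0), (1, 0), (1, -1), (0, -1), (-1, -1), (-1, 0), (-2, 0), (-2, -1), (-2, -2)])
Fold: move[2]->D => RDDLULDD (positions: [(0, 0), (1, 0), (1, -1), (1, -2), (0, -2), (0, -1), (-1, -1), (-1, -2), (-1, -3)])

Answer: (0,0) (1,0) (1,-1) (1,-2) (0,-2) (0,-1) (-1,-1) (-1,-2) (-1,-3)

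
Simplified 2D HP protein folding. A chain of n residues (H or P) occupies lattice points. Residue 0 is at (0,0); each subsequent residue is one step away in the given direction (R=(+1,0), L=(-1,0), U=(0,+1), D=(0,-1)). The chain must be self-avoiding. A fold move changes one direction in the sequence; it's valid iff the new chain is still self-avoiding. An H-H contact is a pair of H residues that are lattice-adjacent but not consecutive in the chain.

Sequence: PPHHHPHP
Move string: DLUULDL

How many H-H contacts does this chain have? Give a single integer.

Positions: [(0, 0), (0, -1), (-1, -1), (-1, 0), (-1, 1), (-2, 1), (-2, 0), (-3, 0)]
H-H contact: residue 3 @(-1,0) - residue 6 @(-2, 0)

Answer: 1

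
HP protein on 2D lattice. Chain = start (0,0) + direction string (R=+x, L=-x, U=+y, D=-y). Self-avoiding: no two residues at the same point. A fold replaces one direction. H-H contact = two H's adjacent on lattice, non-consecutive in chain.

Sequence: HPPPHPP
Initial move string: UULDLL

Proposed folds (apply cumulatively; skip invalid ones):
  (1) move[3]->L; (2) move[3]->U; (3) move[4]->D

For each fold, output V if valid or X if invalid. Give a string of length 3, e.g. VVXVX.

Initial: UULDLL -> [(0, 0), (0, 1), (0, 2), (-1, 2), (-1, 1), (-2, 1), (-3, 1)]
Fold 1: move[3]->L => UULLLL VALID
Fold 2: move[3]->U => UULULL VALID
Fold 3: move[4]->D => UULUDL INVALID (collision), skipped

Answer: VVX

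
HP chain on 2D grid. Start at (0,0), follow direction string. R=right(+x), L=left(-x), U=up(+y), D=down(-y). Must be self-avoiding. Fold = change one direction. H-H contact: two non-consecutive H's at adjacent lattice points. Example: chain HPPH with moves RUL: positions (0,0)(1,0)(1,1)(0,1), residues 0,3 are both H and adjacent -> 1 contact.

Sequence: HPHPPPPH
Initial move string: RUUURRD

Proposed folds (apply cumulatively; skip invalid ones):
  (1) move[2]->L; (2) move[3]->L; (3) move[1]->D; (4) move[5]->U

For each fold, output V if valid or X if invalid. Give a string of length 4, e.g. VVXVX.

Answer: VXXX

Derivation:
Initial: RUUURRD -> [(0, 0), (1, 0), (1, 1), (1, 2), (1, 3), (2, 3), (3, 3), (3, 2)]
Fold 1: move[2]->L => RULURRD VALID
Fold 2: move[3]->L => RULLRRD INVALID (collision), skipped
Fold 3: move[1]->D => RDLURRD INVALID (collision), skipped
Fold 4: move[5]->U => RULURUD INVALID (collision), skipped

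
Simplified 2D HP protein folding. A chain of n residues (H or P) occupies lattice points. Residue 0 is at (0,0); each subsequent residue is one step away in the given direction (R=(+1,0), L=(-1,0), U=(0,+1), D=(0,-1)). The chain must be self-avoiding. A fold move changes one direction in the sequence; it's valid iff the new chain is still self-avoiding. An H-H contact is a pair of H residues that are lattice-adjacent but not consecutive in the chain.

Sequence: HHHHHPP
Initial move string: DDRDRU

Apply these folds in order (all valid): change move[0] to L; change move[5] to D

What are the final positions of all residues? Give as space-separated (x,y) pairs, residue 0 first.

Initial moves: DDRDRU
Fold: move[0]->L => LDRDRU (positions: [(0, 0), (-1, 0), (-1, -1), (0, -1), (0, -2), (1, -2), (1, -1)])
Fold: move[5]->D => LDRDRD (positions: [(0, 0), (-1, 0), (-1, -1), (0, -1), (0, -2), (1, -2), (1, -3)])

Answer: (0,0) (-1,0) (-1,-1) (0,-1) (0,-2) (1,-2) (1,-3)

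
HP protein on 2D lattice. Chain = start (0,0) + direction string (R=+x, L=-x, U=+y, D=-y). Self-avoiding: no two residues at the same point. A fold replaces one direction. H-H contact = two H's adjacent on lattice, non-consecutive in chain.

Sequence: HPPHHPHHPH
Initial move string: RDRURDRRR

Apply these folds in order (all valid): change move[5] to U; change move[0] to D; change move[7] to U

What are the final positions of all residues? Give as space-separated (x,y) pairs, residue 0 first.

Initial moves: RDRURDRRR
Fold: move[5]->U => RDRURURRR (positions: [(0, 0), (1, 0), (1, -1), (2, -1), (2, 0), (3, 0), (3, 1), (4, 1), (5, 1), (6, 1)])
Fold: move[0]->D => DDRURURRR (positions: [(0, 0), (0, -1), (0, -2), (1, -2), (1, -1), (2, -1), (2, 0), (3, 0), (4, 0), (5, 0)])
Fold: move[7]->U => DDRURURUR (positions: [(0, 0), (0, -1), (0, -2), (1, -2), (1, -1), (2, -1), (2, 0), (3, 0), (3, 1), (4, 1)])

Answer: (0,0) (0,-1) (0,-2) (1,-2) (1,-1) (2,-1) (2,0) (3,0) (3,1) (4,1)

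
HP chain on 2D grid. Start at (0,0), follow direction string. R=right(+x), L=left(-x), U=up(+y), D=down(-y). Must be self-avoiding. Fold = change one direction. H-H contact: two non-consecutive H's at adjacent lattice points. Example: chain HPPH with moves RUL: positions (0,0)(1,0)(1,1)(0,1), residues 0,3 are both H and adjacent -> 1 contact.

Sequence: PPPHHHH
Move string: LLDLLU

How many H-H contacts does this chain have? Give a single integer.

Positions: [(0, 0), (-1, 0), (-2, 0), (-2, -1), (-3, -1), (-4, -1), (-4, 0)]
No H-H contacts found.

Answer: 0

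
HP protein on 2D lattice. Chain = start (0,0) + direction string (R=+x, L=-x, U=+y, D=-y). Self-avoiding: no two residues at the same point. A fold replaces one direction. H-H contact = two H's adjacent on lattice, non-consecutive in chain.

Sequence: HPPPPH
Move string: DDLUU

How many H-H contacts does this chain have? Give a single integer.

Positions: [(0, 0), (0, -1), (0, -2), (-1, -2), (-1, -1), (-1, 0)]
H-H contact: residue 0 @(0,0) - residue 5 @(-1, 0)

Answer: 1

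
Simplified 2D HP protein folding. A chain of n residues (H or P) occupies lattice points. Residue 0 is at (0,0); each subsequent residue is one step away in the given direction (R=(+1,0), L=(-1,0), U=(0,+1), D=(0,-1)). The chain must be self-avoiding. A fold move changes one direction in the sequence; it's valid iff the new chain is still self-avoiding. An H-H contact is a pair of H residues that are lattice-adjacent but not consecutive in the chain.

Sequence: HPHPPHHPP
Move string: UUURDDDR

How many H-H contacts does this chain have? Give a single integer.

Positions: [(0, 0), (0, 1), (0, 2), (0, 3), (1, 3), (1, 2), (1, 1), (1, 0), (2, 0)]
H-H contact: residue 2 @(0,2) - residue 5 @(1, 2)

Answer: 1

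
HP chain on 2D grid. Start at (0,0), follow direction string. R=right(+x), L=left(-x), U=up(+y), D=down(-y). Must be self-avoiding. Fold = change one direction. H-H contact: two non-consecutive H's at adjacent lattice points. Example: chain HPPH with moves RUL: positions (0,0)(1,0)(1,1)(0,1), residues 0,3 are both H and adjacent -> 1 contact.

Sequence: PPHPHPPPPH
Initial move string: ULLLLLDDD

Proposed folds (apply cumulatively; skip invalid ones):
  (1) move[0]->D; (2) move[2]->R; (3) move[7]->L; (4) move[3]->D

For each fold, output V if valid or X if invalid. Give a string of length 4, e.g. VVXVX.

Initial: ULLLLLDDD -> [(0, 0), (0, 1), (-1, 1), (-2, 1), (-3, 1), (-4, 1), (-5, 1), (-5, 0), (-5, -1), (-5, -2)]
Fold 1: move[0]->D => DLLLLLDDD VALID
Fold 2: move[2]->R => DLRLLLDDD INVALID (collision), skipped
Fold 3: move[7]->L => DLLLLLDLD VALID
Fold 4: move[3]->D => DLLDLLDLD VALID

Answer: VXVV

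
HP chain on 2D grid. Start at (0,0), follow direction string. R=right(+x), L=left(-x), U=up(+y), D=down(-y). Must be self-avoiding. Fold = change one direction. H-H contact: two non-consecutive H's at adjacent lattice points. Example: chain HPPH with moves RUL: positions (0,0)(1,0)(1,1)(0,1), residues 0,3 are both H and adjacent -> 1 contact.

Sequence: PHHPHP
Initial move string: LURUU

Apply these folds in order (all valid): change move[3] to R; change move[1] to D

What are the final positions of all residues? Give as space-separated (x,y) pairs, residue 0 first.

Initial moves: LURUU
Fold: move[3]->R => LURRU (positions: [(0, 0), (-1, 0), (-1, 1), (0, 1), (1, 1), (1, 2)])
Fold: move[1]->D => LDRRU (positions: [(0, 0), (-1, 0), (-1, -1), (0, -1), (1, -1), (1, 0)])

Answer: (0,0) (-1,0) (-1,-1) (0,-1) (1,-1) (1,0)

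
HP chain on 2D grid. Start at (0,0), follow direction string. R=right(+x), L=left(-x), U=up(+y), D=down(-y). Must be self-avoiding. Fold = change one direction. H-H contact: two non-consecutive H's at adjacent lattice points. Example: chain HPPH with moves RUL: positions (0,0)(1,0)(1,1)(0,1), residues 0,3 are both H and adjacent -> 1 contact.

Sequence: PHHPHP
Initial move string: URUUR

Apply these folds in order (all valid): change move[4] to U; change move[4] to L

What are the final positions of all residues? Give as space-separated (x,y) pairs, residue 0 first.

Answer: (0,0) (0,1) (1,1) (1,2) (1,3) (0,3)

Derivation:
Initial moves: URUUR
Fold: move[4]->U => URUUU (positions: [(0, 0), (0, 1), (1, 1), (1, 2), (1, 3), (1, 4)])
Fold: move[4]->L => URUUL (positions: [(0, 0), (0, 1), (1, 1), (1, 2), (1, 3), (0, 3)])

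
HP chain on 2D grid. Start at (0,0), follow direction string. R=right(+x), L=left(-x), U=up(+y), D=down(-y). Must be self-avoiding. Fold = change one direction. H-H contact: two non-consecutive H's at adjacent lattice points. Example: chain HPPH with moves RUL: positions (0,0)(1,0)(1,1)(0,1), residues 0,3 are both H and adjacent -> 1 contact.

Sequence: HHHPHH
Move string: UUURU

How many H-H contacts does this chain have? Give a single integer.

Positions: [(0, 0), (0, 1), (0, 2), (0, 3), (1, 3), (1, 4)]
No H-H contacts found.

Answer: 0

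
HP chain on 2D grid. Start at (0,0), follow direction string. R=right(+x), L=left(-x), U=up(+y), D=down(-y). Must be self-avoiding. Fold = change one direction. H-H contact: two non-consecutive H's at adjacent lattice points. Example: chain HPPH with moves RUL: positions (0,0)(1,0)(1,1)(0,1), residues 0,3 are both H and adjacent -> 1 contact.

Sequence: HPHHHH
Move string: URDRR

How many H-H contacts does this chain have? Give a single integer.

Answer: 1

Derivation:
Positions: [(0, 0), (0, 1), (1, 1), (1, 0), (2, 0), (3, 0)]
H-H contact: residue 0 @(0,0) - residue 3 @(1, 0)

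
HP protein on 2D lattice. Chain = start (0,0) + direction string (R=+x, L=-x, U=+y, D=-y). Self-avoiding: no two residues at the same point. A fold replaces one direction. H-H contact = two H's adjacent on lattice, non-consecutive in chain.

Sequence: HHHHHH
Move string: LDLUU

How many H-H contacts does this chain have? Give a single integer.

Positions: [(0, 0), (-1, 0), (-1, -1), (-2, -1), (-2, 0), (-2, 1)]
H-H contact: residue 1 @(-1,0) - residue 4 @(-2, 0)

Answer: 1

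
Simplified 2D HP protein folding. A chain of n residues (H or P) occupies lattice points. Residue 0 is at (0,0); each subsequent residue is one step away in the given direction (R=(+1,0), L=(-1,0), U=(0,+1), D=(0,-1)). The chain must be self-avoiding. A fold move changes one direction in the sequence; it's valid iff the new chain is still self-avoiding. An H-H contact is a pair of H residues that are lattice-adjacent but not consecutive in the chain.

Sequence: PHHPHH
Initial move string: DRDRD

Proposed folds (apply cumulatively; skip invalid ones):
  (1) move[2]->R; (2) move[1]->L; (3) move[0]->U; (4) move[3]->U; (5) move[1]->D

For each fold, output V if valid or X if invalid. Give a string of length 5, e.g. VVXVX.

Answer: VXVXX

Derivation:
Initial: DRDRD -> [(0, 0), (0, -1), (1, -1), (1, -2), (2, -2), (2, -3)]
Fold 1: move[2]->R => DRRRD VALID
Fold 2: move[1]->L => DLRRD INVALID (collision), skipped
Fold 3: move[0]->U => URRRD VALID
Fold 4: move[3]->U => URRUD INVALID (collision), skipped
Fold 5: move[1]->D => UDRRD INVALID (collision), skipped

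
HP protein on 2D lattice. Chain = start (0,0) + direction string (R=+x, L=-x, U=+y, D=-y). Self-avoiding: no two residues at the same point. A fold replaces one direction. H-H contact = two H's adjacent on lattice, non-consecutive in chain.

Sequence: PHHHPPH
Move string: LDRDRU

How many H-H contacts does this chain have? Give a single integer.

Answer: 1

Derivation:
Positions: [(0, 0), (-1, 0), (-1, -1), (0, -1), (0, -2), (1, -2), (1, -1)]
H-H contact: residue 3 @(0,-1) - residue 6 @(1, -1)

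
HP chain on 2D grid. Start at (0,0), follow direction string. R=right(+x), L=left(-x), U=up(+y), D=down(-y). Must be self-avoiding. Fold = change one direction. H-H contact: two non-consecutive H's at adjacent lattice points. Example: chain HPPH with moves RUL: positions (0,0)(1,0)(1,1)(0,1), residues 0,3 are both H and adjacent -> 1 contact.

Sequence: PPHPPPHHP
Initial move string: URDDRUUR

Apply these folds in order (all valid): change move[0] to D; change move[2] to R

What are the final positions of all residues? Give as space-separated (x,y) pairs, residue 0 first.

Answer: (0,0) (0,-1) (1,-1) (2,-1) (2,-2) (3,-2) (3,-1) (3,0) (4,0)

Derivation:
Initial moves: URDDRUUR
Fold: move[0]->D => DRDDRUUR (positions: [(0, 0), (0, -1), (1, -1), (1, -2), (1, -3), (2, -3), (2, -2), (2, -1), (3, -1)])
Fold: move[2]->R => DRRDRUUR (positions: [(0, 0), (0, -1), (1, -1), (2, -1), (2, -2), (3, -2), (3, -1), (3, 0), (4, 0)])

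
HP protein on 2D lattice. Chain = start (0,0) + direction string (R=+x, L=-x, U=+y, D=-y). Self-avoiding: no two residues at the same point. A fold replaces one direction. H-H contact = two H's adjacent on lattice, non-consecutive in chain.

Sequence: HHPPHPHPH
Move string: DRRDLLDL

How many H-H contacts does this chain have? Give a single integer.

Positions: [(0, 0), (0, -1), (1, -1), (2, -1), (2, -2), (1, -2), (0, -2), (0, -3), (-1, -3)]
H-H contact: residue 1 @(0,-1) - residue 6 @(0, -2)

Answer: 1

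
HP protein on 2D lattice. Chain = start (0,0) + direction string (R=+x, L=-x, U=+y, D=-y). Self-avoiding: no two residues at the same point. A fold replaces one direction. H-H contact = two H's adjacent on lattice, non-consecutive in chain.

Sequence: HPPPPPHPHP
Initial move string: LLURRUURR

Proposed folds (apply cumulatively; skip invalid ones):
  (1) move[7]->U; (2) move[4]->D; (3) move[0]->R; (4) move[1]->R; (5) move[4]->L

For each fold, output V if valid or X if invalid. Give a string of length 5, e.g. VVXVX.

Answer: VXXXX

Derivation:
Initial: LLURRUURR -> [(0, 0), (-1, 0), (-2, 0), (-2, 1), (-1, 1), (0, 1), (0, 2), (0, 3), (1, 3), (2, 3)]
Fold 1: move[7]->U => LLURRUUUR VALID
Fold 2: move[4]->D => LLURDUUUR INVALID (collision), skipped
Fold 3: move[0]->R => RLURRUUUR INVALID (collision), skipped
Fold 4: move[1]->R => LRURRUUUR INVALID (collision), skipped
Fold 5: move[4]->L => LLURLUUUR INVALID (collision), skipped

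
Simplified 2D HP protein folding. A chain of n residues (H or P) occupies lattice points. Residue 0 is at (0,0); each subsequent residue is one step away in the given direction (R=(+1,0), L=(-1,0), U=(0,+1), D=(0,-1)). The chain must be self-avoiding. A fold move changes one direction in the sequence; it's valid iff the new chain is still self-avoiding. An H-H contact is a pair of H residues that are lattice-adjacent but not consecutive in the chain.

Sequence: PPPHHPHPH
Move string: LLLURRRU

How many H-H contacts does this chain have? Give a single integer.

Positions: [(0, 0), (-1, 0), (-2, 0), (-3, 0), (-3, 1), (-2, 1), (-1, 1), (0, 1), (0, 2)]
No H-H contacts found.

Answer: 0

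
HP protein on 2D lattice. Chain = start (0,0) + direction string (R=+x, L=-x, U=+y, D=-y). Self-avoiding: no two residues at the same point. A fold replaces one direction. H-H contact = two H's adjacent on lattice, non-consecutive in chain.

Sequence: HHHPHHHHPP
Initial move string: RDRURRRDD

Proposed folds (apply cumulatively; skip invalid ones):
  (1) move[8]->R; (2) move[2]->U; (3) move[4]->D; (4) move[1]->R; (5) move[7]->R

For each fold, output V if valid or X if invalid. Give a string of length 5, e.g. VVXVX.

Initial: RDRURRRDD -> [(0, 0), (1, 0), (1, -1), (2, -1), (2, 0), (3, 0), (4, 0), (5, 0), (5, -1), (5, -2)]
Fold 1: move[8]->R => RDRURRRDR VALID
Fold 2: move[2]->U => RDUURRRDR INVALID (collision), skipped
Fold 3: move[4]->D => RDRUDRRDR INVALID (collision), skipped
Fold 4: move[1]->R => RRRURRRDR VALID
Fold 5: move[7]->R => RRRURRRRR VALID

Answer: VXXVV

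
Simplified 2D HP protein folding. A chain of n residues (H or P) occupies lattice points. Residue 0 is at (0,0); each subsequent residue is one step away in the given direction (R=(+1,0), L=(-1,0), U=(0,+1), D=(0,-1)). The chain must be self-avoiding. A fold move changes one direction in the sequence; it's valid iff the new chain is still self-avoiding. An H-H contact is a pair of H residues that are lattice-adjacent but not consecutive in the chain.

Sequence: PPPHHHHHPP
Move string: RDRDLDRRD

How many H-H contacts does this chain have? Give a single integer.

Positions: [(0, 0), (1, 0), (1, -1), (2, -1), (2, -2), (1, -2), (1, -3), (2, -3), (3, -3), (3, -4)]
H-H contact: residue 4 @(2,-2) - residue 7 @(2, -3)

Answer: 1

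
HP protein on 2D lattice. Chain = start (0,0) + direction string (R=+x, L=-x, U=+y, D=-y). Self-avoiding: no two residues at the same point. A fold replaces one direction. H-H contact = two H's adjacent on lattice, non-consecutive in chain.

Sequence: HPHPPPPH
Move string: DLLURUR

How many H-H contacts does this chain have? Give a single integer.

Positions: [(0, 0), (0, -1), (-1, -1), (-2, -1), (-2, 0), (-1, 0), (-1, 1), (0, 1)]
H-H contact: residue 0 @(0,0) - residue 7 @(0, 1)

Answer: 1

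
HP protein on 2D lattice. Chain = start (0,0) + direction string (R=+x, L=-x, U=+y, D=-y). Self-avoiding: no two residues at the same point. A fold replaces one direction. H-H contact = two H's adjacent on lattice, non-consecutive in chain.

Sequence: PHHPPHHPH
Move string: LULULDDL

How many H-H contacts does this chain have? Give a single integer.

Answer: 0

Derivation:
Positions: [(0, 0), (-1, 0), (-1, 1), (-2, 1), (-2, 2), (-3, 2), (-3, 1), (-3, 0), (-4, 0)]
No H-H contacts found.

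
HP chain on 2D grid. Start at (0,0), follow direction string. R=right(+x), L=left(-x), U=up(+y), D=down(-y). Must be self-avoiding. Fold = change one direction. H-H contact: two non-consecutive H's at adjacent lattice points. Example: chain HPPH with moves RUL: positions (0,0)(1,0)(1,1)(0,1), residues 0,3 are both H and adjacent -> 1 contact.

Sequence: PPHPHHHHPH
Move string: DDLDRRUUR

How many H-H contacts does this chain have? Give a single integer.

Positions: [(0, 0), (0, -1), (0, -2), (-1, -2), (-1, -3), (0, -3), (1, -3), (1, -2), (1, -1), (2, -1)]
H-H contact: residue 2 @(0,-2) - residue 7 @(1, -2)
H-H contact: residue 2 @(0,-2) - residue 5 @(0, -3)

Answer: 2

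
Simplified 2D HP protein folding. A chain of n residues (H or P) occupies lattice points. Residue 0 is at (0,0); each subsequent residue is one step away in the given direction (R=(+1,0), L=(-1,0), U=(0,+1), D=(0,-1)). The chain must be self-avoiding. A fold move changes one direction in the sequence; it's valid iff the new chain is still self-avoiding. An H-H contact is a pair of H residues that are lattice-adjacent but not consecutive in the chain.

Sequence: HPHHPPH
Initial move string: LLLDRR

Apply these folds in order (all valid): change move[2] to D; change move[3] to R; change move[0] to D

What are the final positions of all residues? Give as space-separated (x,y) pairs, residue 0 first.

Initial moves: LLLDRR
Fold: move[2]->D => LLDDRR (positions: [(0, 0), (-1, 0), (-2, 0), (-2, -1), (-2, -2), (-1, -2), (0, -2)])
Fold: move[3]->R => LLDRRR (positions: [(0, 0), (-1, 0), (-2, 0), (-2, -1), (-1, -1), (0, -1), (1, -1)])
Fold: move[0]->D => DLDRRR (positions: [(0, 0), (0, -1), (-1, -1), (-1, -2), (0, -2), (1, -2), (2, -2)])

Answer: (0,0) (0,-1) (-1,-1) (-1,-2) (0,-2) (1,-2) (2,-2)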